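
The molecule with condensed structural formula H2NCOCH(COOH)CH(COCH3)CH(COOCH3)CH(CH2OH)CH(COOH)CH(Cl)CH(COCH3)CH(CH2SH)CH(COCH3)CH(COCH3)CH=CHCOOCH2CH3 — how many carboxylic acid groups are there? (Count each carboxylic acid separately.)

Taking each segment in turn:
  H2NCO: –C(=O)NH2: carbonyl C bonded to C and to N → amide (the N is not a separate amine).
  CH(COOH): pendant –COOH: carbonyl C bonded to C and –OH → carboxylic acid.
  CH(COCH3): pendant –COCH3: carbonyl C bonded to two carbons → ketone.
  CH(COOCH3): pendant –COOCH3: carbonyl C bonded to C and –OCH3 → ester.
  CH(CH2OH): pendant –CH2OH on an sp³ backbone C → alcohol.
  CH(COOH): pendant –COOH: carbonyl C bonded to C and –OH → carboxylic acid.
  CH(Cl): halogen on an sp³ carbon → alkyl halide.
  CH(COCH3): pendant –COCH3: carbonyl C bonded to two carbons → ketone.
  CH(CH2SH): pendant –CH2SH → thiol.
  CH(COCH3): pendant –COCH3: carbonyl C bonded to two carbons → ketone.
  CH(COCH3): pendant –COCH3: carbonyl C bonded to two carbons → ketone.
  CH=CH: C=C double bond → alkene.
  COOCH2CH3: –C(=O)OCH2CH3: carbonyl C bonded to C and to –OEt → ester.
Carboxylic acid appears at: CH(COOH), CH(COOH) → 2.

2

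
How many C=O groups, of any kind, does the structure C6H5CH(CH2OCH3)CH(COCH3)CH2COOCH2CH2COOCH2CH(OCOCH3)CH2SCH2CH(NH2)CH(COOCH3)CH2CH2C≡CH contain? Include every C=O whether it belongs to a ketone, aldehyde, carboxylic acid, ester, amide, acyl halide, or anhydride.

5

CH(COCH3): ketone, 1 C=O (running total 1).
CH2COOCH2: ester, 1 C=O (running total 2).
CH2COOCH2: ester, 1 C=O (running total 3).
CH(OCOCH3): ester, 1 C=O (running total 4).
CH(COOCH3): ester, 1 C=O (running total 5).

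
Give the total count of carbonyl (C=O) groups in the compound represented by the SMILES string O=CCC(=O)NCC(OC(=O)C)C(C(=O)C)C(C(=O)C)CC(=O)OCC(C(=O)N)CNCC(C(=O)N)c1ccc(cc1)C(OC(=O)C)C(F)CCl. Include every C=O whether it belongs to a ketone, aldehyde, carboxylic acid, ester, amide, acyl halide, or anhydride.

9

OHC: aldehyde, 1 C=O (running total 1).
CH2CONHCH2: amide, 1 C=O (running total 2).
CH(OCOCH3): ester, 1 C=O (running total 3).
CH(COCH3): ketone, 1 C=O (running total 4).
CH(COCH3): ketone, 1 C=O (running total 5).
CH2COOCH2: ester, 1 C=O (running total 6).
CH(CONH2): amide, 1 C=O (running total 7).
CH(CONH2): amide, 1 C=O (running total 8).
CH(OCOCH3): ester, 1 C=O (running total 9).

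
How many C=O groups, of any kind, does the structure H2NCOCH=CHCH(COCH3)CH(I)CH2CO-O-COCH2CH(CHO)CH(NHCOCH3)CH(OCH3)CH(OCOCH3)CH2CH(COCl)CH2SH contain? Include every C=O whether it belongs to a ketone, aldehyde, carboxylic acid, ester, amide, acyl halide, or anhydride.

H2NCO: amide, 1 C=O (running total 1).
CH(COCH3): ketone, 1 C=O (running total 2).
CH2CO-O-COCH2: anhydride, 2 C=O (running total 4).
CH(CHO): aldehyde, 1 C=O (running total 5).
CH(NHCOCH3): amide, 1 C=O (running total 6).
CH(OCOCH3): ester, 1 C=O (running total 7).
CH(COCl): acyl halide, 1 C=O (running total 8).

8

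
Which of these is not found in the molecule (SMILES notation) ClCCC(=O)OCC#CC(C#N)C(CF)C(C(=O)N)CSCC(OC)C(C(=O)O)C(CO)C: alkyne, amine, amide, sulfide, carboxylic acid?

carboxylic acid: present (CH(COOH) — pendant –COOH: carbonyl C bonded to C and –OH → carboxylic acid).
alkyne: present (C≡C — C≡C triple bond → alkyne).
amide: present (CH(CONH2) — pendant –CONH2: carbonyl C bonded to C and N → amide).
sulfide: present (CH2SCH2 — C–S–C linkage → sulfide (thioether)).
amine: absent. In CH(CONH2), the nitrogen is bonded directly to a carbonyl carbon, making it part of an amide, not a free amine.

amine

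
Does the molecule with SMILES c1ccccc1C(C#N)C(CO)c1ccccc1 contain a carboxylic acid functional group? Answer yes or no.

C6H5– phenyl ring → arene.
pendant –C≡N: nitrile.
pendant –CH2OH on an sp³ backbone C → alcohol.
–C6H5 phenyl ring → arene.
The groups actually present are: alcohol, arene, nitrile.

no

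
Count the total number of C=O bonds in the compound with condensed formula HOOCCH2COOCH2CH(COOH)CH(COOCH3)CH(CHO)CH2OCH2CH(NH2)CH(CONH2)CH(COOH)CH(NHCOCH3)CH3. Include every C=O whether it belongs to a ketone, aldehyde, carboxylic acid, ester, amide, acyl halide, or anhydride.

8

HOOC: carboxylic acid, 1 C=O (running total 1).
CH2COOCH2: ester, 1 C=O (running total 2).
CH(COOH): carboxylic acid, 1 C=O (running total 3).
CH(COOCH3): ester, 1 C=O (running total 4).
CH(CHO): aldehyde, 1 C=O (running total 5).
CH(CONH2): amide, 1 C=O (running total 6).
CH(COOH): carboxylic acid, 1 C=O (running total 7).
CH(NHCOCH3): amide, 1 C=O (running total 8).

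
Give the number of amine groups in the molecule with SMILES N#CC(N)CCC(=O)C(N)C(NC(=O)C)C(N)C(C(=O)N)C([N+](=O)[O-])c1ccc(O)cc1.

Taking each segment in turn:
  N≡C: N≡C–: carbon triple-bonded to nitrogen → nitrile.
  CH(NH2): –NH2 on an sp³ carbon with no adjacent C=O → amine.
  CO: –C(=O)– with carbon on both sides → ketone.
  CH(NH2): –NH2 on an sp³ carbon with no adjacent C=O → amine.
  CH(NHCOCH3): pendant –NHC(=O)CH3: N bonded to a carbonyl → amide (not amine).
  CH(NH2): –NH2 on an sp³ carbon with no adjacent C=O → amine.
  CH(CONH2): pendant –CONH2: carbonyl C bonded to C and N → amide.
  CH(NO2): –NO2 on an sp³ carbon → nitro (the N=O is not a carbonyl).
  C6H4OH: –OH attached directly to an aromatic ring → phenol (not alcohol); the ring itself is an arene.
Amine appears at: CH(NH2), CH(NH2), CH(NH2) → 3.

3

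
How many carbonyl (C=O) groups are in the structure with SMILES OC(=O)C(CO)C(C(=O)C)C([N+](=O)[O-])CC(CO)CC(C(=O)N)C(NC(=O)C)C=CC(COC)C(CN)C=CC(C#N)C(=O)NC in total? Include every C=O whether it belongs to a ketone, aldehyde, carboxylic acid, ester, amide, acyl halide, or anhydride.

5

HOOC: carboxylic acid, 1 C=O (running total 1).
CH(COCH3): ketone, 1 C=O (running total 2).
CH(CONH2): amide, 1 C=O (running total 3).
CH(NHCOCH3): amide, 1 C=O (running total 4).
CONHCH3: amide, 1 C=O (running total 5).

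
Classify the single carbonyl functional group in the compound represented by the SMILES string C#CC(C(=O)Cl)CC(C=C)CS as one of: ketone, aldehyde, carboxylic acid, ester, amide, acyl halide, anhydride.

The carbonyl is in the CH(COCl) segment: pendant –C(=O)X: carbonyl C bonded to C and halogen → acyl halide.

acyl halide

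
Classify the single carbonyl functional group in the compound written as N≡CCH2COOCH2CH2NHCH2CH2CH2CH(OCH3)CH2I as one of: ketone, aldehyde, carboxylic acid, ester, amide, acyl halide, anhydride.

ester

The carbonyl is in the CH2COOCH2 segment: –C(=O)–O–C with C on the carbonyl side → ester.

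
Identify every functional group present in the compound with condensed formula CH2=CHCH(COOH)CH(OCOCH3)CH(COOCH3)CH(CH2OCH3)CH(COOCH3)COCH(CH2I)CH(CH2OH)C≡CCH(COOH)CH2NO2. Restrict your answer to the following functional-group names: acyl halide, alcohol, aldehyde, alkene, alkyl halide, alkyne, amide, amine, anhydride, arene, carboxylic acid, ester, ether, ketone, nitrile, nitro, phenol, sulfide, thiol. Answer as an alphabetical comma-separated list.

C=C double bond → alkene.
pendant –COOH: carbonyl C bonded to C and –OH → carboxylic acid.
pendant –OC(=O)CH3: an acyloxy group → ester.
pendant –COOCH3: carbonyl C bonded to C and –OCH3 → ester.
pendant –CH2OCH3: C–O–C linkage → ether.
pendant –COOCH3: carbonyl C bonded to C and –OCH3 → ester.
–C(=O)– with carbon on both sides → ketone.
pendant –CH2X: halogen on sp³ carbon → alkyl halide.
pendant –CH2OH on an sp³ backbone C → alcohol.
C≡C triple bond → alkyne.
pendant –COOH: carbonyl C bonded to C and –OH → carboxylic acid.
–NO2 on carbon → nitro group.

alcohol, alkene, alkyl halide, alkyne, carboxylic acid, ester, ether, ketone, nitro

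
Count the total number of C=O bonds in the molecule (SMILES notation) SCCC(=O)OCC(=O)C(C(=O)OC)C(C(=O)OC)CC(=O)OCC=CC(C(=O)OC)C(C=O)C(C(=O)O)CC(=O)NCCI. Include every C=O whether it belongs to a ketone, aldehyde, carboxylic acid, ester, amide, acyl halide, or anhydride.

9

CH2COOCH2: ester, 1 C=O (running total 1).
CO: ketone, 1 C=O (running total 2).
CH(COOCH3): ester, 1 C=O (running total 3).
CH(COOCH3): ester, 1 C=O (running total 4).
CH2COOCH2: ester, 1 C=O (running total 5).
CH(COOCH3): ester, 1 C=O (running total 6).
CH(CHO): aldehyde, 1 C=O (running total 7).
CH(COOH): carboxylic acid, 1 C=O (running total 8).
CH2CONHCH2: amide, 1 C=O (running total 9).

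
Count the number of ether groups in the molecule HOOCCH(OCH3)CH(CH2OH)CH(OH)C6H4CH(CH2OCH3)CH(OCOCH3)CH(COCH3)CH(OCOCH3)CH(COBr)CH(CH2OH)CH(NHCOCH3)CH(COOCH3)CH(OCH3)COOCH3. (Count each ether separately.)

3

–COOH: carbonyl C bonded to –OH and C → carboxylic acid (the –OH is not a separate alcohol).
pendant –OCH3: C–O–C with sp³ C, no adjacent C=O → ether.
pendant –CH2OH on an sp³ backbone C → alcohol.
–OH on an sp³ carbon → alcohol (secondary).
para-disubstituted benzene ring → arene.
pendant –CH2OCH3: C–O–C linkage → ether.
pendant –OC(=O)CH3: an acyloxy group → ester.
pendant –COCH3: carbonyl C bonded to two carbons → ketone.
pendant –OC(=O)CH3: an acyloxy group → ester.
pendant –C(=O)X: carbonyl C bonded to C and halogen → acyl halide.
pendant –CH2OH on an sp³ backbone C → alcohol.
pendant –NHC(=O)CH3: N bonded to a carbonyl → amide (not amine).
pendant –COOCH3: carbonyl C bonded to C and –OCH3 → ester.
pendant –OCH3: C–O–C with sp³ C, no adjacent C=O → ether.
–C(=O)OCH3: carbonyl C bonded to C and to –OCH3 → ester (not ketone + ether).
Ether appears at: CH(OCH3), CH(CH2OCH3), CH(OCH3) → 3.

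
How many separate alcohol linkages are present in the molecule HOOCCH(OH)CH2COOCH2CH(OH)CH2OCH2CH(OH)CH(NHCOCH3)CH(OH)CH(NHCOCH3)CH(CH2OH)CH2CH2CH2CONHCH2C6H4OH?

5

–COOH: carbonyl C bonded to –OH and C → carboxylic acid (the –OH is not a separate alcohol).
–OH on an sp³ carbon → alcohol (secondary).
–C(=O)–O–C with C on the carbonyl side → ester.
–OH on an sp³ carbon → alcohol (secondary).
C–O–C with sp³ carbons on both sides and no adjacent C=O → ether.
–OH on an sp³ carbon → alcohol (secondary).
pendant –NHC(=O)CH3: N bonded to a carbonyl → amide (not amine).
–OH on an sp³ carbon → alcohol (secondary).
pendant –NHC(=O)CH3: N bonded to a carbonyl → amide (not amine).
pendant –CH2OH on an sp³ backbone C → alcohol.
–C(=O)–N– linkage → amide (the N is not an amine).
–OH attached directly to an aromatic ring → phenol (not alcohol); the ring itself is an arene.
Alcohol appears at: CH(OH), CH(OH), CH(OH), CH(OH), CH(CH2OH) → 5.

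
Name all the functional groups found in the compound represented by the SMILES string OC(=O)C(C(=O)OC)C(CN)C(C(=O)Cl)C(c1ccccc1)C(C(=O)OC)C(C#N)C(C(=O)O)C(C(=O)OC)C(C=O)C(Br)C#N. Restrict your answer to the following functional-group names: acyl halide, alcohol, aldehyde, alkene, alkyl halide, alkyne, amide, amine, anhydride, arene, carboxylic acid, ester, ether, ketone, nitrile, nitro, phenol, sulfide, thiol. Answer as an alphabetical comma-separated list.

acyl halide, aldehyde, alkyl halide, amine, arene, carboxylic acid, ester, nitrile

Reading the structure from left to right:
  HOOC: –COOH: carbonyl C bonded to –OH and C → carboxylic acid (the –OH is not a separate alcohol).
  CH(COOCH3): pendant –COOCH3: carbonyl C bonded to C and –OCH3 → ester.
  CH(CH2NH2): pendant –CH2NH2: N on sp³ C, no adjacent C=O → amine.
  CH(COCl): pendant –C(=O)X: carbonyl C bonded to C and halogen → acyl halide.
  CH(C6H5): pendant –C6H5: benzene ring → arene.
  CH(COOCH3): pendant –COOCH3: carbonyl C bonded to C and –OCH3 → ester.
  CH(CN): pendant –C≡N: nitrile.
  CH(COOH): pendant –COOH: carbonyl C bonded to C and –OH → carboxylic acid.
  CH(COOCH3): pendant –COOCH3: carbonyl C bonded to C and –OCH3 → ester.
  CH(CHO): pendant –CHO: carbonyl C bonded to C and H → aldehyde.
  CH(Br): halogen on an sp³ carbon → alkyl halide.
  CN: –C≡N: carbon triple-bonded to nitrogen → nitrile.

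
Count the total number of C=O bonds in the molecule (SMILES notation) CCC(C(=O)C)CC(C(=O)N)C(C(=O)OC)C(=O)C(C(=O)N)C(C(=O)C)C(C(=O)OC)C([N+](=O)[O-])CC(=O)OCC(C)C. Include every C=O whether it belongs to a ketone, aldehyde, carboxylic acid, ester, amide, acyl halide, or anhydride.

8

CH(COCH3): ketone, 1 C=O (running total 1).
CH(CONH2): amide, 1 C=O (running total 2).
CH(COOCH3): ester, 1 C=O (running total 3).
CO: ketone, 1 C=O (running total 4).
CH(CONH2): amide, 1 C=O (running total 5).
CH(COCH3): ketone, 1 C=O (running total 6).
CH(COOCH3): ester, 1 C=O (running total 7).
CH2COOCH2: ester, 1 C=O (running total 8).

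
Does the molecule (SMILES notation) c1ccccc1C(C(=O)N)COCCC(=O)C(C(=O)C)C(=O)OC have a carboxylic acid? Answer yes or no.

Working along the chain:
  C6H5: C6H5– phenyl ring → arene.
  CH(CONH2): pendant –CONH2: carbonyl C bonded to C and N → amide.
  CH2OCH2: C–O–C with sp³ carbons on both sides and no adjacent C=O → ether.
  CO: –C(=O)– with carbon on both sides → ketone.
  CH(COCH3): pendant –COCH3: carbonyl C bonded to two carbons → ketone.
  COOCH3: –C(=O)OCH3: carbonyl C bonded to C and to –OCH3 → ester (not ketone + ether).
In COOCH3, the acyl oxygen is bonded to carbon (–O–C), not to H, so this is an ester. In CH(CONH2), the carbonyl is bonded to nitrogen, not to –OH; that is an amide.
The groups actually present are: amide, arene, ester, ether, ketone.

no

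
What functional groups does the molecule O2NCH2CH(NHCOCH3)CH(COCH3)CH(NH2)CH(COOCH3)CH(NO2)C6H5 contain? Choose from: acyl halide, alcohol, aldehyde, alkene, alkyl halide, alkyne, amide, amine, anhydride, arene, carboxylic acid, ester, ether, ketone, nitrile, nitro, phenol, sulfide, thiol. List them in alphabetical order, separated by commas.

–NO2 on carbon → nitro group.
pendant –NHC(=O)CH3: N bonded to a carbonyl → amide (not amine).
pendant –COCH3: carbonyl C bonded to two carbons → ketone.
–NH2 on an sp³ carbon with no adjacent C=O → amine.
pendant –COOCH3: carbonyl C bonded to C and –OCH3 → ester.
–NO2 on an sp³ carbon → nitro (the N=O is not a carbonyl).
–C6H5 phenyl ring → arene.

amide, amine, arene, ester, ketone, nitro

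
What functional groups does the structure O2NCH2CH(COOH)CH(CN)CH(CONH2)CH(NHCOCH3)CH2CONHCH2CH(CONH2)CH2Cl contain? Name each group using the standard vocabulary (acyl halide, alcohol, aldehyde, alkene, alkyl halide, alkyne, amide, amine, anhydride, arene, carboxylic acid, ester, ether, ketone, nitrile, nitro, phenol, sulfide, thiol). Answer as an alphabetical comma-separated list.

alkyl halide, amide, carboxylic acid, nitrile, nitro

Working along the chain:
  O2NCH2: –NO2 on carbon → nitro group.
  CH(COOH): pendant –COOH: carbonyl C bonded to C and –OH → carboxylic acid.
  CH(CN): pendant –C≡N: nitrile.
  CH(CONH2): pendant –CONH2: carbonyl C bonded to C and N → amide.
  CH(NHCOCH3): pendant –NHC(=O)CH3: N bonded to a carbonyl → amide (not amine).
  CH2CONHCH2: –C(=O)–N– linkage → amide (the N is not an amine).
  CH(CONH2): pendant –CONH2: carbonyl C bonded to C and N → amide.
  CH2Cl: halogen on an sp³ carbon → alkyl halide.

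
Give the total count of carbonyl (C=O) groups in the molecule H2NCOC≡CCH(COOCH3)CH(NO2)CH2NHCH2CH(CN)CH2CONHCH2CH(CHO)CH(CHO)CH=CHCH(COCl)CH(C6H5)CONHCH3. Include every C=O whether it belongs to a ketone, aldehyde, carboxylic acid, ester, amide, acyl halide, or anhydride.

H2NCO: amide, 1 C=O (running total 1).
CH(COOCH3): ester, 1 C=O (running total 2).
CH2CONHCH2: amide, 1 C=O (running total 3).
CH(CHO): aldehyde, 1 C=O (running total 4).
CH(CHO): aldehyde, 1 C=O (running total 5).
CH(COCl): acyl halide, 1 C=O (running total 6).
CONHCH3: amide, 1 C=O (running total 7).

7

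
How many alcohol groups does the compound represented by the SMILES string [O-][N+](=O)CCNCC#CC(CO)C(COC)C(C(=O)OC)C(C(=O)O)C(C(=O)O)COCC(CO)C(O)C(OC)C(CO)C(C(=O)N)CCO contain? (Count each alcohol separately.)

5

Taking each segment in turn:
  O2NCH2: –NO2 on carbon → nitro group.
  CH2NHCH2: C–N–C with sp³ carbons and no adjacent C=O → amine (secondary).
  C≡C: C≡C triple bond → alkyne.
  CH(CH2OH): pendant –CH2OH on an sp³ backbone C → alcohol.
  CH(CH2OCH3): pendant –CH2OCH3: C–O–C linkage → ether.
  CH(COOCH3): pendant –COOCH3: carbonyl C bonded to C and –OCH3 → ester.
  CH(COOH): pendant –COOH: carbonyl C bonded to C and –OH → carboxylic acid.
  CH(COOH): pendant –COOH: carbonyl C bonded to C and –OH → carboxylic acid.
  CH2OCH2: C–O–C with sp³ carbons on both sides and no adjacent C=O → ether.
  CH(CH2OH): pendant –CH2OH on an sp³ backbone C → alcohol.
  CH(OH): –OH on an sp³ carbon → alcohol (secondary).
  CH(OCH3): pendant –OCH3: C–O–C with sp³ C, no adjacent C=O → ether.
  CH(CH2OH): pendant –CH2OH on an sp³ backbone C → alcohol.
  CH(CONH2): pendant –CONH2: carbonyl C bonded to C and N → amide.
  CH2OH: –OH on an sp³ carbon → alcohol.
Alcohol appears at: CH(CH2OH), CH(CH2OH), CH(OH), CH(CH2OH), CH2OH → 5.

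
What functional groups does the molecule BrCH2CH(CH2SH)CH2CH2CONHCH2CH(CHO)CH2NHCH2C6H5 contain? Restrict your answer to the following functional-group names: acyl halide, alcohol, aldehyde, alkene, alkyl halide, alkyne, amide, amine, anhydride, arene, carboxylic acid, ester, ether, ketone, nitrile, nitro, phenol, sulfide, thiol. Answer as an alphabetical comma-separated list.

Taking each segment in turn:
  BrCH2: halogen on an sp³ carbon → alkyl halide.
  CH(CH2SH): pendant –CH2SH → thiol.
  CH2CONHCH2: –C(=O)–N– linkage → amide (the N is not an amine).
  CH(CHO): pendant –CHO: carbonyl C bonded to C and H → aldehyde.
  CH2NHCH2: C–N–C with sp³ carbons and no adjacent C=O → amine (secondary).
  C6H5: –C6H5 phenyl ring → arene.

aldehyde, alkyl halide, amide, amine, arene, thiol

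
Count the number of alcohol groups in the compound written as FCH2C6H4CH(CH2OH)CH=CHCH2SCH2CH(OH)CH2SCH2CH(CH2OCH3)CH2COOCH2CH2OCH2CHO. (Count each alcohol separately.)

2

halogen on an sp³ carbon → alkyl halide.
para-disubstituted benzene ring → arene.
pendant –CH2OH on an sp³ backbone C → alcohol.
C=C double bond → alkene.
C–S–C linkage → sulfide (thioether).
–OH on an sp³ carbon → alcohol (secondary).
C–S–C linkage → sulfide (thioether).
pendant –CH2OCH3: C–O–C linkage → ether.
–C(=O)–O–C with C on the carbonyl side → ester.
C–O–C with sp³ carbons on both sides and no adjacent C=O → ether.
terminal –CHO: carbonyl C bonded to H and C → aldehyde.
Alcohol appears at: CH(CH2OH), CH(OH) → 2.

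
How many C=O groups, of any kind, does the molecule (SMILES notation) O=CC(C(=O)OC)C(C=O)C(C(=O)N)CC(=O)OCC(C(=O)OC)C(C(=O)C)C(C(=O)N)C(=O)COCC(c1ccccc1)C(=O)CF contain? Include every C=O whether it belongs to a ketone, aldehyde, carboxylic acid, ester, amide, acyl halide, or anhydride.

OHC: aldehyde, 1 C=O (running total 1).
CH(COOCH3): ester, 1 C=O (running total 2).
CH(CHO): aldehyde, 1 C=O (running total 3).
CH(CONH2): amide, 1 C=O (running total 4).
CH2COOCH2: ester, 1 C=O (running total 5).
CH(COOCH3): ester, 1 C=O (running total 6).
CH(COCH3): ketone, 1 C=O (running total 7).
CH(CONH2): amide, 1 C=O (running total 8).
CO: ketone, 1 C=O (running total 9).
CO: ketone, 1 C=O (running total 10).

10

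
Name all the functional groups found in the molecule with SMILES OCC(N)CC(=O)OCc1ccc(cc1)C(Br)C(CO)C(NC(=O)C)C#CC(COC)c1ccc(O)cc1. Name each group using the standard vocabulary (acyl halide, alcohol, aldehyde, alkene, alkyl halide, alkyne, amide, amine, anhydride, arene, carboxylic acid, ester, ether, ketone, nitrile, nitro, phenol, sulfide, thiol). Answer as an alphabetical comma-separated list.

alcohol, alkyl halide, alkyne, amide, amine, arene, ester, ether, phenol

HO– on an sp³ carbon → alcohol.
–NH2 on an sp³ carbon with no adjacent C=O → amine.
–C(=O)–O–C with C on the carbonyl side → ester.
para-disubstituted benzene ring → arene.
halogen on an sp³ carbon → alkyl halide.
pendant –CH2OH on an sp³ backbone C → alcohol.
pendant –NHC(=O)CH3: N bonded to a carbonyl → amide (not amine).
C≡C triple bond → alkyne.
pendant –CH2OCH3: C–O–C linkage → ether.
–OH attached directly to an aromatic ring → phenol (not alcohol); the ring itself is an arene.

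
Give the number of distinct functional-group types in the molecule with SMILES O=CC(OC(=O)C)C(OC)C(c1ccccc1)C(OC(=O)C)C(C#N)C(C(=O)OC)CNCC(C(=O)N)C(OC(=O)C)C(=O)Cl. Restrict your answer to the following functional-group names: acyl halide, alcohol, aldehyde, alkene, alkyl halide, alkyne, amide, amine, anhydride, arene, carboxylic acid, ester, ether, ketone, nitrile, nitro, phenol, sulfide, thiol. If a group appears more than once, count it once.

8

Taking each segment in turn:
  OHC: terminal –CHO: carbonyl C bonded to H and C → aldehyde.
  CH(OCOCH3): pendant –OC(=O)CH3: an acyloxy group → ester.
  CH(OCH3): pendant –OCH3: C–O–C with sp³ C, no adjacent C=O → ether.
  CH(C6H5): pendant –C6H5: benzene ring → arene.
  CH(OCOCH3): pendant –OC(=O)CH3: an acyloxy group → ester.
  CH(CN): pendant –C≡N: nitrile.
  CH(COOCH3): pendant –COOCH3: carbonyl C bonded to C and –OCH3 → ester.
  CH2NHCH2: C–N–C with sp³ carbons and no adjacent C=O → amine (secondary).
  CH(CONH2): pendant –CONH2: carbonyl C bonded to C and N → amide.
  CH(OCOCH3): pendant –OC(=O)CH3: an acyloxy group → ester.
  COCl: –C(=O)Cl: carbonyl C bonded to C and to a halogen → acyl halide (not alkyl halide).
Distinct types present: acyl halide, aldehyde, amide, amine, arene, ester, ether, nitrile.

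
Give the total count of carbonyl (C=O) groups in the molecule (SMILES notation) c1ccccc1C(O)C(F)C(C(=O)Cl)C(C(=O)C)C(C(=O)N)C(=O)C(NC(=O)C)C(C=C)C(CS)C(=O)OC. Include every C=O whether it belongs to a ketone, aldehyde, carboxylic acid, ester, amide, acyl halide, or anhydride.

6

CH(COCl): acyl halide, 1 C=O (running total 1).
CH(COCH3): ketone, 1 C=O (running total 2).
CH(CONH2): amide, 1 C=O (running total 3).
CO: ketone, 1 C=O (running total 4).
CH(NHCOCH3): amide, 1 C=O (running total 5).
COOCH3: ester, 1 C=O (running total 6).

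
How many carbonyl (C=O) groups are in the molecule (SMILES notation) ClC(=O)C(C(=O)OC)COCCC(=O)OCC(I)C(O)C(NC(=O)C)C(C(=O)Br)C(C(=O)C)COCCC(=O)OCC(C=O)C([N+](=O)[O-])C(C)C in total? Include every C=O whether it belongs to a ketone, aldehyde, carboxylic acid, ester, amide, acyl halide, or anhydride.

8

ClCO: acyl halide, 1 C=O (running total 1).
CH(COOCH3): ester, 1 C=O (running total 2).
CH2COOCH2: ester, 1 C=O (running total 3).
CH(NHCOCH3): amide, 1 C=O (running total 4).
CH(COBr): acyl halide, 1 C=O (running total 5).
CH(COCH3): ketone, 1 C=O (running total 6).
CH2COOCH2: ester, 1 C=O (running total 7).
CH(CHO): aldehyde, 1 C=O (running total 8).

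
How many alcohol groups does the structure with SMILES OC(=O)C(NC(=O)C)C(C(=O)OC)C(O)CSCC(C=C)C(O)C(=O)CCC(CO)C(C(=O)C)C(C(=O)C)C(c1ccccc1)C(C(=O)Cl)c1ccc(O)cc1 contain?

3

–COOH: carbonyl C bonded to –OH and C → carboxylic acid (the –OH is not a separate alcohol).
pendant –NHC(=O)CH3: N bonded to a carbonyl → amide (not amine).
pendant –COOCH3: carbonyl C bonded to C and –OCH3 → ester.
–OH on an sp³ carbon → alcohol (secondary).
C–S–C linkage → sulfide (thioether).
pendant –CH=CH2: C=C double bond → alkene.
–OH on an sp³ carbon → alcohol (secondary).
–C(=O)– with carbon on both sides → ketone.
pendant –CH2OH on an sp³ backbone C → alcohol.
pendant –COCH3: carbonyl C bonded to two carbons → ketone.
pendant –COCH3: carbonyl C bonded to two carbons → ketone.
pendant –C6H5: benzene ring → arene.
pendant –C(=O)X: carbonyl C bonded to C and halogen → acyl halide.
–OH attached directly to an aromatic ring → phenol (not alcohol); the ring itself is an arene.
Alcohol appears at: CH(OH), CH(OH), CH(CH2OH) → 3.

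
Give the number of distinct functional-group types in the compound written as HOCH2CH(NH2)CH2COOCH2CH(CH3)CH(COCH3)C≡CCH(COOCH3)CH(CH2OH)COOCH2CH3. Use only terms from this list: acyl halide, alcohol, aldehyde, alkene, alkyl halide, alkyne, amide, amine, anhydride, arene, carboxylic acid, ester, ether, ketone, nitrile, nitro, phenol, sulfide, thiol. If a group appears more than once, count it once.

HO– on an sp³ carbon → alcohol.
–NH2 on an sp³ carbon with no adjacent C=O → amine.
–C(=O)–O–C with C on the carbonyl side → ester.
pendant –COCH3: carbonyl C bonded to two carbons → ketone.
C≡C triple bond → alkyne.
pendant –COOCH3: carbonyl C bonded to C and –OCH3 → ester.
pendant –CH2OH on an sp³ backbone C → alcohol.
–C(=O)OCH2CH3: carbonyl C bonded to C and to –OEt → ester.
Distinct types present: alcohol, alkyne, amine, ester, ketone.

5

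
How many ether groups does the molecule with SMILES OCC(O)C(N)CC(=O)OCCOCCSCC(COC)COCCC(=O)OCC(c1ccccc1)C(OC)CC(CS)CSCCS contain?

Reading the structure from left to right:
  HOCH2: HO– on an sp³ carbon → alcohol.
  CH(OH): –OH on an sp³ carbon → alcohol (secondary).
  CH(NH2): –NH2 on an sp³ carbon with no adjacent C=O → amine.
  CH2COOCH2: –C(=O)–O–C with C on the carbonyl side → ester.
  CH2OCH2: C–O–C with sp³ carbons on both sides and no adjacent C=O → ether.
  CH2SCH2: C–S–C linkage → sulfide (thioether).
  CH(CH2OCH3): pendant –CH2OCH3: C–O–C linkage → ether.
  CH2OCH2: C–O–C with sp³ carbons on both sides and no adjacent C=O → ether.
  CH2COOCH2: –C(=O)–O–C with C on the carbonyl side → ester.
  CH(C6H5): pendant –C6H5: benzene ring → arene.
  CH(OCH3): pendant –OCH3: C–O–C with sp³ C, no adjacent C=O → ether.
  CH(CH2SH): pendant –CH2SH → thiol.
  CH2SCH2: C–S–C linkage → sulfide (thioether).
  CH2SH: –SH on an sp³ carbon → thiol.
Ether appears at: CH2OCH2, CH(CH2OCH3), CH2OCH2, CH(OCH3) → 4.

4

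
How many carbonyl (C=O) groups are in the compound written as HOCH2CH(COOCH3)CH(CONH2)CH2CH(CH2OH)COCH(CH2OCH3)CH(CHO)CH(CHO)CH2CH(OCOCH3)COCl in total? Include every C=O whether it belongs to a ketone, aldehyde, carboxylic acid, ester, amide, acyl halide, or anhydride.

7

CH(COOCH3): ester, 1 C=O (running total 1).
CH(CONH2): amide, 1 C=O (running total 2).
CO: ketone, 1 C=O (running total 3).
CH(CHO): aldehyde, 1 C=O (running total 4).
CH(CHO): aldehyde, 1 C=O (running total 5).
CH(OCOCH3): ester, 1 C=O (running total 6).
COCl: acyl halide, 1 C=O (running total 7).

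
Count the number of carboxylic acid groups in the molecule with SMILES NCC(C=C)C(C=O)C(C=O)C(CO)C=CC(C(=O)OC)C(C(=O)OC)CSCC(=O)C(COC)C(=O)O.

1

Reading the structure from left to right:
  H2NCH2: –NH2 on an sp³ carbon with no adjacent C=O → amine.
  CH(CH=CH2): pendant –CH=CH2: C=C double bond → alkene.
  CH(CHO): pendant –CHO: carbonyl C bonded to C and H → aldehyde.
  CH(CHO): pendant –CHO: carbonyl C bonded to C and H → aldehyde.
  CH(CH2OH): pendant –CH2OH on an sp³ backbone C → alcohol.
  CH=CH: C=C double bond → alkene.
  CH(COOCH3): pendant –COOCH3: carbonyl C bonded to C and –OCH3 → ester.
  CH(COOCH3): pendant –COOCH3: carbonyl C bonded to C and –OCH3 → ester.
  CH2SCH2: C–S–C linkage → sulfide (thioether).
  CO: –C(=O)– with carbon on both sides → ketone.
  CH(CH2OCH3): pendant –CH2OCH3: C–O–C linkage → ether.
  COOH: –COOH: carbonyl C bonded to –OH and C → carboxylic acid (the –OH is not a separate alcohol).
Carboxylic acid appears at: COOH → 1.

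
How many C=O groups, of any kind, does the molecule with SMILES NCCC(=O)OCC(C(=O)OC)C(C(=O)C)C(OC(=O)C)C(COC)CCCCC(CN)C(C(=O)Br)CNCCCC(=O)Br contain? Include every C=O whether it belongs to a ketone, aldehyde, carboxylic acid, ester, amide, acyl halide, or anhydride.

CH2COOCH2: ester, 1 C=O (running total 1).
CH(COOCH3): ester, 1 C=O (running total 2).
CH(COCH3): ketone, 1 C=O (running total 3).
CH(OCOCH3): ester, 1 C=O (running total 4).
CH(COBr): acyl halide, 1 C=O (running total 5).
COBr: acyl halide, 1 C=O (running total 6).

6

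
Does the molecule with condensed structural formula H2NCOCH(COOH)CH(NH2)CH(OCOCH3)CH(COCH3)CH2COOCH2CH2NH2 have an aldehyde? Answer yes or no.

Reading the structure from left to right:
  H2NCO: –C(=O)NH2: carbonyl C bonded to C and to N → amide (the N is not a separate amine).
  CH(COOH): pendant –COOH: carbonyl C bonded to C and –OH → carboxylic acid.
  CH(NH2): –NH2 on an sp³ carbon with no adjacent C=O → amine.
  CH(OCOCH3): pendant –OC(=O)CH3: an acyloxy group → ester.
  CH(COCH3): pendant –COCH3: carbonyl C bonded to two carbons → ketone.
  CH2COOCH2: –C(=O)–O–C with C on the carbonyl side → ester.
  CH2NH2: –NH2 on an sp³ carbon with no adjacent C=O → amine.
In CH(COCH3), the carbonyl carbon is bonded to two carbons, so it is a ketone, not an aldehyde. In CH(COOH), the carbonyl carbon bears –OH, not –H, so it is a carboxylic acid.
The groups actually present are: amide, amine, carboxylic acid, ester, ketone.

no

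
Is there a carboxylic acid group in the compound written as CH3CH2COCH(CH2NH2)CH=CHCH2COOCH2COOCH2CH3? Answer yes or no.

no

Working along the chain:
  CO: –C(=O)– with carbon on both sides → ketone.
  CH(CH2NH2): pendant –CH2NH2: N on sp³ C, no adjacent C=O → amine.
  CH=CH: C=C double bond → alkene.
  CH2COOCH2: –C(=O)–O–C with C on the carbonyl side → ester.
  COOCH2CH3: –C(=O)OCH2CH3: carbonyl C bonded to C and to –OEt → ester.
In each of CH2COOCH2 and COOCH2CH3, the acyl oxygen is bonded to carbon (–O–C), not to H, so this is an ester.
The groups actually present are: alkene, amine, ester, ketone.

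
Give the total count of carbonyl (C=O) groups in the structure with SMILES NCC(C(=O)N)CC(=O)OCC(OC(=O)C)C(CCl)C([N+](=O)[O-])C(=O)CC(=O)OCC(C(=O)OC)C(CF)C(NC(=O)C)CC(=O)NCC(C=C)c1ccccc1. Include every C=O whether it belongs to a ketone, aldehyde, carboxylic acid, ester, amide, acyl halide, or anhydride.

8

CH(CONH2): amide, 1 C=O (running total 1).
CH2COOCH2: ester, 1 C=O (running total 2).
CH(OCOCH3): ester, 1 C=O (running total 3).
CO: ketone, 1 C=O (running total 4).
CH2COOCH2: ester, 1 C=O (running total 5).
CH(COOCH3): ester, 1 C=O (running total 6).
CH(NHCOCH3): amide, 1 C=O (running total 7).
CH2CONHCH2: amide, 1 C=O (running total 8).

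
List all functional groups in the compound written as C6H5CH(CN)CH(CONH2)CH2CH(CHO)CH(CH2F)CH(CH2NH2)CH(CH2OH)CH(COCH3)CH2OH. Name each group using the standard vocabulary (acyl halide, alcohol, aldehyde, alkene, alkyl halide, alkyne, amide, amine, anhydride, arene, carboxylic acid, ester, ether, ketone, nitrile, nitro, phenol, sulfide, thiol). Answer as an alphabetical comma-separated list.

Working along the chain:
  C6H5: C6H5– phenyl ring → arene.
  CH(CN): pendant –C≡N: nitrile.
  CH(CONH2): pendant –CONH2: carbonyl C bonded to C and N → amide.
  CH(CHO): pendant –CHO: carbonyl C bonded to C and H → aldehyde.
  CH(CH2F): pendant –CH2X: halogen on sp³ carbon → alkyl halide.
  CH(CH2NH2): pendant –CH2NH2: N on sp³ C, no adjacent C=O → amine.
  CH(CH2OH): pendant –CH2OH on an sp³ backbone C → alcohol.
  CH(COCH3): pendant –COCH3: carbonyl C bonded to two carbons → ketone.
  CH2OH: –OH on an sp³ carbon → alcohol.

alcohol, aldehyde, alkyl halide, amide, amine, arene, ketone, nitrile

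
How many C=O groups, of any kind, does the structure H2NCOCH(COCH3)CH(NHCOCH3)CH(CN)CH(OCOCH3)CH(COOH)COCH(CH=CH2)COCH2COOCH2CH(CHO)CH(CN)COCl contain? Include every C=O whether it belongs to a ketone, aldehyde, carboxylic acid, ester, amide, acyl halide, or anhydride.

H2NCO: amide, 1 C=O (running total 1).
CH(COCH3): ketone, 1 C=O (running total 2).
CH(NHCOCH3): amide, 1 C=O (running total 3).
CH(OCOCH3): ester, 1 C=O (running total 4).
CH(COOH): carboxylic acid, 1 C=O (running total 5).
CO: ketone, 1 C=O (running total 6).
CO: ketone, 1 C=O (running total 7).
CH2COOCH2: ester, 1 C=O (running total 8).
CH(CHO): aldehyde, 1 C=O (running total 9).
COCl: acyl halide, 1 C=O (running total 10).

10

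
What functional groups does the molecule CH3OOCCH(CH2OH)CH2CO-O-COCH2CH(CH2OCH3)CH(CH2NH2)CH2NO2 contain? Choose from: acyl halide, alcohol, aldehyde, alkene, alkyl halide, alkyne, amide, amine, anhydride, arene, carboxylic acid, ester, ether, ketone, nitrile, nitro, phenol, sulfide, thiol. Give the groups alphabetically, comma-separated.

Taking each segment in turn:
  CH3OOC: CH3O–C(=O)–: carbonyl C bonded to C and to –OCH3 → ester (not ketone + ether).
  CH(CH2OH): pendant –CH2OH on an sp³ backbone C → alcohol.
  CH2CO-O-COCH2: two acyl groups sharing one oxygen, –C(=O)–O–C(=O)– → anhydride.
  CH(CH2OCH3): pendant –CH2OCH3: C–O–C linkage → ether.
  CH(CH2NH2): pendant –CH2NH2: N on sp³ C, no adjacent C=O → amine.
  CH2NO2: –NO2 on carbon → nitro group.

alcohol, amine, anhydride, ester, ether, nitro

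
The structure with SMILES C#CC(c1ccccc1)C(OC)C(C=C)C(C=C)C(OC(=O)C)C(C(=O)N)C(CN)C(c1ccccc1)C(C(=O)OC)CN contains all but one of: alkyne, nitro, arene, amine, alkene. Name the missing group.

nitro

alkyne: present (HC≡C — C≡C triple bond → alkyne).
amine: present (CH(CH2NH2) — pendant –CH2NH2: N on sp³ C, no adjacent C=O → amine).
arene: present (CH(C6H5) — pendant –C6H5: benzene ring → arene).
alkene: present (CH(CH=CH2) — pendant –CH=CH2: C=C double bond → alkene).
nitro: no segment matches this pattern.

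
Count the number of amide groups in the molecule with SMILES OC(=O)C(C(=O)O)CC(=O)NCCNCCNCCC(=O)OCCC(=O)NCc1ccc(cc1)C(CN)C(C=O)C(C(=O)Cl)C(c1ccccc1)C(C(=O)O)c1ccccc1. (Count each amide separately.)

Working along the chain:
  HOOC: –COOH: carbonyl C bonded to –OH and C → carboxylic acid (the –OH is not a separate alcohol).
  CH(COOH): pendant –COOH: carbonyl C bonded to C and –OH → carboxylic acid.
  CH2CONHCH2: –C(=O)–N– linkage → amide (the N is not an amine).
  CH2NHCH2: C–N–C with sp³ carbons and no adjacent C=O → amine (secondary).
  CH2NHCH2: C–N–C with sp³ carbons and no adjacent C=O → amine (secondary).
  CH2COOCH2: –C(=O)–O–C with C on the carbonyl side → ester.
  CH2CONHCH2: –C(=O)–N– linkage → amide (the N is not an amine).
  C6H4: para-disubstituted benzene ring → arene.
  CH(CH2NH2): pendant –CH2NH2: N on sp³ C, no adjacent C=O → amine.
  CH(CHO): pendant –CHO: carbonyl C bonded to C and H → aldehyde.
  CH(COCl): pendant –C(=O)X: carbonyl C bonded to C and halogen → acyl halide.
  CH(C6H5): pendant –C6H5: benzene ring → arene.
  CH(COOH): pendant –COOH: carbonyl C bonded to C and –OH → carboxylic acid.
  C6H5: –C6H5 phenyl ring → arene.
Amide appears at: CH2CONHCH2, CH2CONHCH2 → 2.

2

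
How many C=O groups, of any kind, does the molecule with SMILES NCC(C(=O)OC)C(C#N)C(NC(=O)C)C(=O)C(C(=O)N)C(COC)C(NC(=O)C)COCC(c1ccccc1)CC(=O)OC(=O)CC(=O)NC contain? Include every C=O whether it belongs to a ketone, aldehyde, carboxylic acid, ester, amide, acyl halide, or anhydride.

CH(COOCH3): ester, 1 C=O (running total 1).
CH(NHCOCH3): amide, 1 C=O (running total 2).
CO: ketone, 1 C=O (running total 3).
CH(CONH2): amide, 1 C=O (running total 4).
CH(NHCOCH3): amide, 1 C=O (running total 5).
CH2CO-O-COCH2: anhydride, 2 C=O (running total 7).
CONHCH3: amide, 1 C=O (running total 8).

8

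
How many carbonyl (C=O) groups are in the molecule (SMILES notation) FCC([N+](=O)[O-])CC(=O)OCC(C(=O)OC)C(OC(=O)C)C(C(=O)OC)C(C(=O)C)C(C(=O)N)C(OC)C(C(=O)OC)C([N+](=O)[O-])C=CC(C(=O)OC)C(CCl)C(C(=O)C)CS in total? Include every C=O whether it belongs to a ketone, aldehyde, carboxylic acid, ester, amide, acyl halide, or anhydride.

9

CH2COOCH2: ester, 1 C=O (running total 1).
CH(COOCH3): ester, 1 C=O (running total 2).
CH(OCOCH3): ester, 1 C=O (running total 3).
CH(COOCH3): ester, 1 C=O (running total 4).
CH(COCH3): ketone, 1 C=O (running total 5).
CH(CONH2): amide, 1 C=O (running total 6).
CH(COOCH3): ester, 1 C=O (running total 7).
CH(COOCH3): ester, 1 C=O (running total 8).
CH(COCH3): ketone, 1 C=O (running total 9).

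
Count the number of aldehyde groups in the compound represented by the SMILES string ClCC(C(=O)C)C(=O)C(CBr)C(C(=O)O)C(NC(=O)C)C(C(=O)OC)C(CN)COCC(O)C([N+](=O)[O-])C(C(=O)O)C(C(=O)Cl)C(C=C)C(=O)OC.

Taking each segment in turn:
  ClCH2: halogen on an sp³ carbon → alkyl halide.
  CH(COCH3): pendant –COCH3: carbonyl C bonded to two carbons → ketone.
  CO: –C(=O)– with carbon on both sides → ketone.
  CH(CH2Br): pendant –CH2X: halogen on sp³ carbon → alkyl halide.
  CH(COOH): pendant –COOH: carbonyl C bonded to C and –OH → carboxylic acid.
  CH(NHCOCH3): pendant –NHC(=O)CH3: N bonded to a carbonyl → amide (not amine).
  CH(COOCH3): pendant –COOCH3: carbonyl C bonded to C and –OCH3 → ester.
  CH(CH2NH2): pendant –CH2NH2: N on sp³ C, no adjacent C=O → amine.
  CH2OCH2: C–O–C with sp³ carbons on both sides and no adjacent C=O → ether.
  CH(OH): –OH on an sp³ carbon → alcohol (secondary).
  CH(NO2): –NO2 on an sp³ carbon → nitro (the N=O is not a carbonyl).
  CH(COOH): pendant –COOH: carbonyl C bonded to C and –OH → carboxylic acid.
  CH(COCl): pendant –C(=O)X: carbonyl C bonded to C and halogen → acyl halide.
  CH(CH=CH2): pendant –CH=CH2: C=C double bond → alkene.
  COOCH3: –C(=O)OCH3: carbonyl C bonded to C and to –OCH3 → ester (not ketone + ether).
No segment is a aldehyde: CH(COCH3) is ketone, not aldehyde; CO is ketone, not aldehyde; CH(COOH) is carboxylic acid, not aldehyde. → 0.

0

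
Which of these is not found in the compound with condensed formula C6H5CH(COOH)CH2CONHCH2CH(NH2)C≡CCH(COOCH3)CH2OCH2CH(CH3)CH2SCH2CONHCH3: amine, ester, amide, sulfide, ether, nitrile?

ether: present (CH2OCH2 — C–O–C with sp³ carbons on both sides and no adjacent C=O → ether).
sulfide: present (CH2SCH2 — C–S–C linkage → sulfide (thioether)).
amine: present (CH(NH2) — –NH2 on an sp³ carbon with no adjacent C=O → amine).
ester: present (CH(COOCH3) — pendant –COOCH3: carbonyl C bonded to C and –OCH3 → ester).
amide: present (CH2CONHCH2 — –C(=O)–N– linkage → amide (the N is not an amine)).
nitrile: absent. In C≡C, the triple bond is C≡C, not C≡N.

nitrile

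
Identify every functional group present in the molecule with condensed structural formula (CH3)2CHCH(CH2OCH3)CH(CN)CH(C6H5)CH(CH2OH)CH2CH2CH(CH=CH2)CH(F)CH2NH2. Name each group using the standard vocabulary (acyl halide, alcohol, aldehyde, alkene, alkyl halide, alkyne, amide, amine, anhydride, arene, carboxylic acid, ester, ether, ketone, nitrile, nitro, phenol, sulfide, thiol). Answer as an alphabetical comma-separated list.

alcohol, alkene, alkyl halide, amine, arene, ether, nitrile

Taking each segment in turn:
  CH(CH2OCH3): pendant –CH2OCH3: C–O–C linkage → ether.
  CH(CN): pendant –C≡N: nitrile.
  CH(C6H5): pendant –C6H5: benzene ring → arene.
  CH(CH2OH): pendant –CH2OH on an sp³ backbone C → alcohol.
  CH(CH=CH2): pendant –CH=CH2: C=C double bond → alkene.
  CH(F): halogen on an sp³ carbon → alkyl halide.
  CH2NH2: –NH2 on an sp³ carbon with no adjacent C=O → amine.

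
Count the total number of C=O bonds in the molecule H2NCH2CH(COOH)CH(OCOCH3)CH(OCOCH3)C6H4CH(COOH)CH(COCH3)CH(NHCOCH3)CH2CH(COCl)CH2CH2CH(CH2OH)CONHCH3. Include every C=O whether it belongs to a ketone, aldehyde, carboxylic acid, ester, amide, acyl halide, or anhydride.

CH(COOH): carboxylic acid, 1 C=O (running total 1).
CH(OCOCH3): ester, 1 C=O (running total 2).
CH(OCOCH3): ester, 1 C=O (running total 3).
CH(COOH): carboxylic acid, 1 C=O (running total 4).
CH(COCH3): ketone, 1 C=O (running total 5).
CH(NHCOCH3): amide, 1 C=O (running total 6).
CH(COCl): acyl halide, 1 C=O (running total 7).
CONHCH3: amide, 1 C=O (running total 8).

8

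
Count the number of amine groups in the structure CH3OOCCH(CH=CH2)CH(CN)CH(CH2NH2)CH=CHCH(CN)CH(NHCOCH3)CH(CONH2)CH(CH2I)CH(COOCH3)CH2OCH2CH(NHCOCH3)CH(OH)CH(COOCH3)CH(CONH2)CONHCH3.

1

Taking each segment in turn:
  CH3OOC: CH3O–C(=O)–: carbonyl C bonded to C and to –OCH3 → ester (not ketone + ether).
  CH(CH=CH2): pendant –CH=CH2: C=C double bond → alkene.
  CH(CN): pendant –C≡N: nitrile.
  CH(CH2NH2): pendant –CH2NH2: N on sp³ C, no adjacent C=O → amine.
  CH=CH: C=C double bond → alkene.
  CH(CN): pendant –C≡N: nitrile.
  CH(NHCOCH3): pendant –NHC(=O)CH3: N bonded to a carbonyl → amide (not amine).
  CH(CONH2): pendant –CONH2: carbonyl C bonded to C and N → amide.
  CH(CH2I): pendant –CH2X: halogen on sp³ carbon → alkyl halide.
  CH(COOCH3): pendant –COOCH3: carbonyl C bonded to C and –OCH3 → ester.
  CH2OCH2: C–O–C with sp³ carbons on both sides and no adjacent C=O → ether.
  CH(NHCOCH3): pendant –NHC(=O)CH3: N bonded to a carbonyl → amide (not amine).
  CH(OH): –OH on an sp³ carbon → alcohol (secondary).
  CH(COOCH3): pendant –COOCH3: carbonyl C bonded to C and –OCH3 → ester.
  CH(CONH2): pendant –CONH2: carbonyl C bonded to C and N → amide.
  CONHCH3: –C(=O)NHCH3: carbonyl C bonded to C and to N → amide (the N is not an amine).
Amine appears at: CH(CH2NH2) → 1.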